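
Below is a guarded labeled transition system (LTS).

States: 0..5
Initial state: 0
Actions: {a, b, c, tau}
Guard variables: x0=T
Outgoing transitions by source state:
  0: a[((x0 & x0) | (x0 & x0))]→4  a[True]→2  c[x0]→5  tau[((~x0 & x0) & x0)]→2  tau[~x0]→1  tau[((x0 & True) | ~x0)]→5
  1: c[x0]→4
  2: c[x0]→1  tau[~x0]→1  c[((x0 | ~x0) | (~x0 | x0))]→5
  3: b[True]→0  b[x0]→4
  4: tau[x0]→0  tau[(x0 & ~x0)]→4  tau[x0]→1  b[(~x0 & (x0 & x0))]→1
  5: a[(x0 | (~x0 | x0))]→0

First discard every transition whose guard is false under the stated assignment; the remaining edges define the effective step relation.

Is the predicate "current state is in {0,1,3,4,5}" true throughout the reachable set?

Inv-set: {0,1,3,4,5}
Reachable = {0,1,2,4,5}
  0: ok
  1: ok
  2: VIOLATES
  4: ok
  5: ok
reach 2 via a — violates

Answer: INVARIANT VIOLATED at state 2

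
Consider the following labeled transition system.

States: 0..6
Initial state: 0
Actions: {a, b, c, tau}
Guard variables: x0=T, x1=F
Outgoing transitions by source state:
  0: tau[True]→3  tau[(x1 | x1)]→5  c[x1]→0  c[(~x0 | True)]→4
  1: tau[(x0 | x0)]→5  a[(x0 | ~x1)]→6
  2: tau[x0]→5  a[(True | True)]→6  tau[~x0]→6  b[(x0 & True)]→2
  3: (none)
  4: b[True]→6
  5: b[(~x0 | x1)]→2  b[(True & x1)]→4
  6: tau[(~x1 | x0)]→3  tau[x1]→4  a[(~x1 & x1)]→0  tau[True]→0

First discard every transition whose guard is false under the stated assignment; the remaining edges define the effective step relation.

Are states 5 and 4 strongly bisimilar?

Answer: NOT BISIMILAR

Analysis:
Bisimulation quotient by refinement:
  π0 = {{0,1,2,3,4,5,6}}
  π1 = {{0},{1},{2},{3,5},{4},{6}}
Fixed point at round 2; 6 class(es).
[5]={3,5}  [4]={4}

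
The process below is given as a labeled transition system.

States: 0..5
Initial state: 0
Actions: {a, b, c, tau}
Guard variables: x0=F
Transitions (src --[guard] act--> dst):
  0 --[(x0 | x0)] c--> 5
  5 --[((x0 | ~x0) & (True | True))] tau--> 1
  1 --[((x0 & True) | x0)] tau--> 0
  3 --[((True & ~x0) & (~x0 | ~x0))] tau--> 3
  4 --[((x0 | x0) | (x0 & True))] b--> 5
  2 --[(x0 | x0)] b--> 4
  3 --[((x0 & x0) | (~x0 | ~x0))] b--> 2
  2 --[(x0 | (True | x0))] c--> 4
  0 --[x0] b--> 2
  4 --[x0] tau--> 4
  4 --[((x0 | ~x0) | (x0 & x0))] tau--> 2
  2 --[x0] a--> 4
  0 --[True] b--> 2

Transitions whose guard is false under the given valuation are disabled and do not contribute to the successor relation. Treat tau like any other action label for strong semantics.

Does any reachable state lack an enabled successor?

Reach set: {0,2,4}
  0: b→2  [deg 1]
  2: c→4  [deg 1]
  4: tau→2  [deg 1]

Answer: DEADLOCK-FREE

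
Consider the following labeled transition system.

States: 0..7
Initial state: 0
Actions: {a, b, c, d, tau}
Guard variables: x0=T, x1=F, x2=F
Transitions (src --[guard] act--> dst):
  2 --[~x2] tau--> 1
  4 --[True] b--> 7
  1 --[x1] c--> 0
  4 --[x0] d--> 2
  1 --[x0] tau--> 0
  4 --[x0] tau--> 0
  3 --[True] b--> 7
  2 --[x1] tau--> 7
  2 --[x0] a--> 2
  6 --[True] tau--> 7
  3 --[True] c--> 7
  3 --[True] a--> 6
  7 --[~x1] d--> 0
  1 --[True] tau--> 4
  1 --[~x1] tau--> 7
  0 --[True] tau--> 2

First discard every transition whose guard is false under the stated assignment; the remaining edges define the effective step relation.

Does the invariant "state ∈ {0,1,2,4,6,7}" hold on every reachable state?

Answer: INVARIANT HOLDS

Analysis:
Inv-set: {0,1,2,4,6,7}
Reachable = {0,1,2,4,7}
  0: safe
  1: safe
  2: safe
  4: safe
  7: safe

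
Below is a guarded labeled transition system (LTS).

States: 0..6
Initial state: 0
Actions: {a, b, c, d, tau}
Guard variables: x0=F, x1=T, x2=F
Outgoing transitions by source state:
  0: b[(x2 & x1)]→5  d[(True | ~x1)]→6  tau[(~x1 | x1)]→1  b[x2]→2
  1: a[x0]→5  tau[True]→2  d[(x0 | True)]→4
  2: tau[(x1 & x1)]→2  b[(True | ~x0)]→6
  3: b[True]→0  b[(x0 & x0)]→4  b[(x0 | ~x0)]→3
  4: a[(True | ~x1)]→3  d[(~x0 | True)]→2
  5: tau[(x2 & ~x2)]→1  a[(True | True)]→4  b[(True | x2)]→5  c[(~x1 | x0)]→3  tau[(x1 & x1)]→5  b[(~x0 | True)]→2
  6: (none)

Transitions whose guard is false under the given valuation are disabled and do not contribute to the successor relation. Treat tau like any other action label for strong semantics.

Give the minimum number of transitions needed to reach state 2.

Layered search for 2:
  depth 0: {0}
  depth 1: {1,6}
  depth 2: {2,4}
2 enters at depth 2; path tau·tau

Answer: 2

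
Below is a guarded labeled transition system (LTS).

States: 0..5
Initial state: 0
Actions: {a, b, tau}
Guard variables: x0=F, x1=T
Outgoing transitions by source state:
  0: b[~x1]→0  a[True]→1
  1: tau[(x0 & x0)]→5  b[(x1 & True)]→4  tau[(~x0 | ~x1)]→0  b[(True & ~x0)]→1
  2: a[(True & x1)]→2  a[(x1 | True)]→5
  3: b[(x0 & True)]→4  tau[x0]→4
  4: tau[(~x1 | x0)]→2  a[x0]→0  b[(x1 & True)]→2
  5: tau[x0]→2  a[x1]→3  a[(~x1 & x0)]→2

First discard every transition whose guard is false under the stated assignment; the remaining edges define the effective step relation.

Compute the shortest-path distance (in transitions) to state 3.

Breadth-first toward 3:
  L0 = {0}
  L1 = {1}
  L2 = {4}
  L3 = {2}
  L4 = {5}
  L5 = {3}
3 enters at depth 5; path a·b·b·a·a

Answer: 5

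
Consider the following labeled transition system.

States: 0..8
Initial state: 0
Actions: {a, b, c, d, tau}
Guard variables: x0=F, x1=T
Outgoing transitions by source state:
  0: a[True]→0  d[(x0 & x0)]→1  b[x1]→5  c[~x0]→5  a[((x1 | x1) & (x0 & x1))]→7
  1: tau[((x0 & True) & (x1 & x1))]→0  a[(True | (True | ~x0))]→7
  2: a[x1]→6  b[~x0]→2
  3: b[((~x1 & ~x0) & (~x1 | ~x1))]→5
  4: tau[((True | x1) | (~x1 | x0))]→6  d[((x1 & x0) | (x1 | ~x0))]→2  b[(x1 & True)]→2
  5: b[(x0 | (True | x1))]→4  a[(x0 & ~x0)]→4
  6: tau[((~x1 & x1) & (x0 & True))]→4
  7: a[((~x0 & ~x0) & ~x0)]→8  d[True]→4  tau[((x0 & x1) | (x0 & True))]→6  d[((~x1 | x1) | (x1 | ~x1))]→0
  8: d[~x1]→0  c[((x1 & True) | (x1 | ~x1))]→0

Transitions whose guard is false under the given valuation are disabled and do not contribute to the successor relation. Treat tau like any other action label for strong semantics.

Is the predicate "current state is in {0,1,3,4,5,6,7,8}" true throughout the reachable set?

Safe = {0,1,3,4,5,6,7,8}
Reach set: {0,2,4,5,6}
  0: ok
  2: outside
  4: ok
  5: ok
  6: ok
counterexample path to 2: b·b·d

Answer: INVARIANT VIOLATED at state 2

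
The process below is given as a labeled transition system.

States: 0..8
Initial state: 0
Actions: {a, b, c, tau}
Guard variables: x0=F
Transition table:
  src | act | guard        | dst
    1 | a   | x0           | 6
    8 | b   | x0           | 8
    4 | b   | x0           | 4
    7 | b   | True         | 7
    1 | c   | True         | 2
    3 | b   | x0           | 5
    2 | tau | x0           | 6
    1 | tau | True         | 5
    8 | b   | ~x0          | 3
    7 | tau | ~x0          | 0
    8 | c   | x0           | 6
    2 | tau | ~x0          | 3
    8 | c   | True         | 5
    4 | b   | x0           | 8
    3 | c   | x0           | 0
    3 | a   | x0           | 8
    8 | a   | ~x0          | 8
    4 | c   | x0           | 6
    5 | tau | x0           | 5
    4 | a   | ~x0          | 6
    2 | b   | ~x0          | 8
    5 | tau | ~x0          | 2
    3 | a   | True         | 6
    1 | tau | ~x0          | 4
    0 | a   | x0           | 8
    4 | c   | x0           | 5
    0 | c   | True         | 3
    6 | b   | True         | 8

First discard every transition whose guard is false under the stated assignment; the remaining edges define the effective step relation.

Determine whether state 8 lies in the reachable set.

15 transition(s) survive guard evaluation.
depth 0: {0}
depth 1: {3}  total {0,3}
depth 2: {6}  total {0,3,6}
depth 3: {8}  total {0,3,6,8}
depth 4: {5}  total {0,3,5,6,8}
depth 5: {2}  total {0,2,3,5,6,8}
Reachable = {0,2,3,5,6,8}
trace reaching 8: c·a·b

Answer: REACHABLE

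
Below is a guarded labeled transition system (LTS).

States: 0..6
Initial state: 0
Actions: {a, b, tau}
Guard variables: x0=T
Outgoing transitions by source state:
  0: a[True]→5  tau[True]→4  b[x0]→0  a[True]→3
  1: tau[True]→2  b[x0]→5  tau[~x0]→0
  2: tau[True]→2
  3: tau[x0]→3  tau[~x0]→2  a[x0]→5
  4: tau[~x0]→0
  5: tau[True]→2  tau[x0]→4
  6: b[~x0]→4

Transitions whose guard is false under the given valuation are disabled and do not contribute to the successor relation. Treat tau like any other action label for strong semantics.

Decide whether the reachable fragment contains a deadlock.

R = {0,2,3,4,5}
  0: a→3  a→5  b→0  tau→4  [deg 4]
  2: tau→2  [deg 1]
  3: a→5  tau→3  [deg 2]
  4: ∅  [deadlock]
  5: tau→2  tau→4  [deg 2]
Path to 4: tau

Answer: DEADLOCK at state 4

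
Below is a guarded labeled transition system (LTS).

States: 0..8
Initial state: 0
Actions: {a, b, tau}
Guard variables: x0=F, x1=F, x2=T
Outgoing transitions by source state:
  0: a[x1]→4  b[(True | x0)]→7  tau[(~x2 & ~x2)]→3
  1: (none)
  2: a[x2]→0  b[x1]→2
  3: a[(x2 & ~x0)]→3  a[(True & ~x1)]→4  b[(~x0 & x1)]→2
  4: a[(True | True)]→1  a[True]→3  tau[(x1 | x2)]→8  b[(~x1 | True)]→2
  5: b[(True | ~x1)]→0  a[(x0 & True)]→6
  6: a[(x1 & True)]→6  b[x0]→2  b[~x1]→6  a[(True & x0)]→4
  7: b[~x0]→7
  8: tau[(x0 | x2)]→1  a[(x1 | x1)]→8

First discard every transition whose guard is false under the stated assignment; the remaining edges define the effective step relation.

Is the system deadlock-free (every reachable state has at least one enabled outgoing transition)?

Reach set: {0,7}
  0: b→7  [1 out]
  7: b→7  [1 out]

Answer: DEADLOCK-FREE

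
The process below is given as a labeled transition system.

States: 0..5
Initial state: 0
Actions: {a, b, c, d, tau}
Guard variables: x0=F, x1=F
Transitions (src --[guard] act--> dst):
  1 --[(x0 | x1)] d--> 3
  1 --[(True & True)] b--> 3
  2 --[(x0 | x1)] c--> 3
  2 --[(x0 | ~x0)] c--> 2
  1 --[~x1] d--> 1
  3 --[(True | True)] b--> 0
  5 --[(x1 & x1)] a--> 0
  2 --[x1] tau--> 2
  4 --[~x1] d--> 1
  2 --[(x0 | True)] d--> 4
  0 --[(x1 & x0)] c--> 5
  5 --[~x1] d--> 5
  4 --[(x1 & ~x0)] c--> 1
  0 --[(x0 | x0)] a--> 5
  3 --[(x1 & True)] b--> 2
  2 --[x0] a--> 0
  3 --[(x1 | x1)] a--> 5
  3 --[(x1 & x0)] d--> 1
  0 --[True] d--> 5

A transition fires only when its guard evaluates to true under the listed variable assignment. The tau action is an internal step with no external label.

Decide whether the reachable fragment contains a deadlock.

Reachable = {0,5}
  0: d→5  [deg 1]
  5: d→5  [deg 1]

Answer: DEADLOCK-FREE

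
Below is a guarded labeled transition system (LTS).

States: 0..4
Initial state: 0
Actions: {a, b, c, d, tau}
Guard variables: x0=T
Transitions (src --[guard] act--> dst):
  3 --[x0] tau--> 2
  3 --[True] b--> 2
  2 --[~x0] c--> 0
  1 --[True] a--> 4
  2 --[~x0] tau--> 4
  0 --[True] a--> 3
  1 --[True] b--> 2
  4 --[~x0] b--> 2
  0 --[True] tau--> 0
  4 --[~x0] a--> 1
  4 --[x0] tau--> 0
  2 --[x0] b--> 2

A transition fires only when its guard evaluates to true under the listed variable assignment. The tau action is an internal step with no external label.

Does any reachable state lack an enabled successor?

Answer: DEADLOCK-FREE

Working:
Reachable = {0,2,3}
  0: a→3  tau→0  [deg 2]
  2: b→2  [deg 1]
  3: b→2  tau→2  [deg 2]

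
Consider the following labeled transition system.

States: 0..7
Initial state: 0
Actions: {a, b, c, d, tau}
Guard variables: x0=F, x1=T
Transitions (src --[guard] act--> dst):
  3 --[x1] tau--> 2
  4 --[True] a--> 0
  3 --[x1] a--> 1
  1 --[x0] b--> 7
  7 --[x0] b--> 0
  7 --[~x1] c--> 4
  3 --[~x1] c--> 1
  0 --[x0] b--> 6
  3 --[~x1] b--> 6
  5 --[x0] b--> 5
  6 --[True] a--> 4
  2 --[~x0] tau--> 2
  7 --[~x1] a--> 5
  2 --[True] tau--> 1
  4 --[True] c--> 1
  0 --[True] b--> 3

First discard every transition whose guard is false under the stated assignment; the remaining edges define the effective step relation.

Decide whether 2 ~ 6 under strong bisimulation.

Bisimulation quotient by refinement:
  round 0: {{0,1,2,3,4,5,6,7}}
  round 1: {{0},{1,5,7},{2},{3},{4},{6}}
6 equivalence class(es) (converged in 2)
class of 2: {2}; class of 6: {6}

Answer: NOT BISIMILAR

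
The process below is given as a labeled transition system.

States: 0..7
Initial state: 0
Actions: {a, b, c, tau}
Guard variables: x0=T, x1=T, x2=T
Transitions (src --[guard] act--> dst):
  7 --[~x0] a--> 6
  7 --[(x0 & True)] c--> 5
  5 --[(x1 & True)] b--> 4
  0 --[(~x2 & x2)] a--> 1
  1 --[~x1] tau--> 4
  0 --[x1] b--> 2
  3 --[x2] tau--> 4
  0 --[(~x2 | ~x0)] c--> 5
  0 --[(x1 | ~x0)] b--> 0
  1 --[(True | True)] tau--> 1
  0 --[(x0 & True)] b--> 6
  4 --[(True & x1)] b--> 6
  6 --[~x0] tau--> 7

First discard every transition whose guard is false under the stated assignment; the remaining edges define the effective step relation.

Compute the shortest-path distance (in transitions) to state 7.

Answer: UNREACHABLE

Working:
Breadth-first toward 7:
  L0 = {0}
  L1 = {2,6}
7 never appears.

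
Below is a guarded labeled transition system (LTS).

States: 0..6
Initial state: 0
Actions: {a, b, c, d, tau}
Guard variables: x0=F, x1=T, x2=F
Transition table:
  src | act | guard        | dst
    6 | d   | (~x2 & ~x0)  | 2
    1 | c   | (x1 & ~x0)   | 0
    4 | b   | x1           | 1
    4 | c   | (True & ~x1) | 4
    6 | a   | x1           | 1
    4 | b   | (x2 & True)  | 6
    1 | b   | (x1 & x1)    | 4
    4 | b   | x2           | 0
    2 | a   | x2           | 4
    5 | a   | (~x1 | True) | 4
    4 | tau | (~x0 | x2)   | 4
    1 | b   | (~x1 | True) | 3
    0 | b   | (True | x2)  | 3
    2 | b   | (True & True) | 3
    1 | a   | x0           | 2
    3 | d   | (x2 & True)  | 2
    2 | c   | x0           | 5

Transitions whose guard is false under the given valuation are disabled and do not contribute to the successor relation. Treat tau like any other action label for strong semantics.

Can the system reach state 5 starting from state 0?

Answer: UNREACHABLE

Trace:
Guard filter leaves 10 enabled edge(s).
L0 = {0}
L1 = {3}  now seen {0,3}
R = {0,3}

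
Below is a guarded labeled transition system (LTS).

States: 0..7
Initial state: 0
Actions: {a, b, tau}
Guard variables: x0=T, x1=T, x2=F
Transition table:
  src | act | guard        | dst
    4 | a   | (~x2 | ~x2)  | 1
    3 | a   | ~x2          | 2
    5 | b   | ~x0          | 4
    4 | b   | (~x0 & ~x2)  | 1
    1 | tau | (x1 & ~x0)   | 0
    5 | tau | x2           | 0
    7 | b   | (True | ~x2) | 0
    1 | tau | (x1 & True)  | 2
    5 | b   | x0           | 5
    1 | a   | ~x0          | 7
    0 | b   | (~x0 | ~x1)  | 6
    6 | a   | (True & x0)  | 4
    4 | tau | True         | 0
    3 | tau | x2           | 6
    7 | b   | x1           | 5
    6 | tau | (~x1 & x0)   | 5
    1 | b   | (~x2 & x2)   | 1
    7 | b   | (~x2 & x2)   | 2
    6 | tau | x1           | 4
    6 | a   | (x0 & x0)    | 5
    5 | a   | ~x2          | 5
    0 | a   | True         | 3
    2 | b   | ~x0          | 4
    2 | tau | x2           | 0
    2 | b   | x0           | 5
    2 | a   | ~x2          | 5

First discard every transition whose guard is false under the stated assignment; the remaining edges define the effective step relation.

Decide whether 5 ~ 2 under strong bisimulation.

Bisimulation quotient by refinement:
  P[0] = {{0,1,2,3,4,5,6,7}}
  P[1] = {{0,3},{1},{2,5},{4,6},{7}}
  P[2] = {{0},{1},{2,5},{3},{4},{6},{7}}
Fixed point at round 3; 7 class(es).
[5]={2,5}  [2]={2,5}

Answer: BISIMILAR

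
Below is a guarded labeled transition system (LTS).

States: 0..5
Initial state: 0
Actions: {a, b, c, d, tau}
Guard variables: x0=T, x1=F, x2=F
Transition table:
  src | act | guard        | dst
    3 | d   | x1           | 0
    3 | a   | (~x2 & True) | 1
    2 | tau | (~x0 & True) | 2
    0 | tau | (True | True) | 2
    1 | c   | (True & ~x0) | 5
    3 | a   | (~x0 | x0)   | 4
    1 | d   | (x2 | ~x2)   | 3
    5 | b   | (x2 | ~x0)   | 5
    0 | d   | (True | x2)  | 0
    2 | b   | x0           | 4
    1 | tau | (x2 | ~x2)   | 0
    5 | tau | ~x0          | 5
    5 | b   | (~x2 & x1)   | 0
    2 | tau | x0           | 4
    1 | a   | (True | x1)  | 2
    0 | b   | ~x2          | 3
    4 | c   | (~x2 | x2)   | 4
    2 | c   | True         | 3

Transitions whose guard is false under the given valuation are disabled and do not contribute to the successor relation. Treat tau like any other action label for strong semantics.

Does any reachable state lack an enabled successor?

R = {0,1,2,3,4}
  0: b→3  d→0  tau→2  [deg 3]
  1: a→2  d→3  tau→0  [deg 3]
  2: b→4  c→3  tau→4  [deg 3]
  3: a→1  a→4  [deg 2]
  4: c→4  [deg 1]

Answer: DEADLOCK-FREE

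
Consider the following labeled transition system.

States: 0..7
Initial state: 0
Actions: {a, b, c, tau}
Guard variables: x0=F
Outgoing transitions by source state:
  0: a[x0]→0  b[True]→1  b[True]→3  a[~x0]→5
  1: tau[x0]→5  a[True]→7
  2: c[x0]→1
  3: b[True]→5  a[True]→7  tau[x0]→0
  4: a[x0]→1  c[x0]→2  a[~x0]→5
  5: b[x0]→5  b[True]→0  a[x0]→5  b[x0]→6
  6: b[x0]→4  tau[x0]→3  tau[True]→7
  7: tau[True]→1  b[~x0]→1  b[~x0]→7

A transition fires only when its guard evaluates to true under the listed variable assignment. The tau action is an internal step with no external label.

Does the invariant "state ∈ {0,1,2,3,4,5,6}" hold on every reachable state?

Answer: INVARIANT VIOLATED at state 7

Analysis:
Allowed set {0,1,2,3,4,5,6}
R = {0,1,3,5,7}
  0: safe
  1: safe
  3: safe
  5: safe
  7: VIOLATES
witness against invariant: b·a → 7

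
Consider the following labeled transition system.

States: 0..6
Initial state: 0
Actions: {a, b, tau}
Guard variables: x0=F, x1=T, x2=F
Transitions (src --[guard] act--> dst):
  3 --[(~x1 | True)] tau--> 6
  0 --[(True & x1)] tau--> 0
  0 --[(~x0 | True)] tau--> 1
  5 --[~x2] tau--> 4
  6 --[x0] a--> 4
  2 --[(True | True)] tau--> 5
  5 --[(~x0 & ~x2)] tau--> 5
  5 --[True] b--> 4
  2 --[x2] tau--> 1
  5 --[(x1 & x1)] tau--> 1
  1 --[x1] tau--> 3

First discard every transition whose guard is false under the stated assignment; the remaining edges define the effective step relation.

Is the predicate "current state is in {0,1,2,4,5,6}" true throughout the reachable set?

Inv-set: {0,1,2,4,5,6}
Reach set: {0,1,3,6}
  0: ✓
  1: ✓
  3: ✗ unsafe
  6: ✓
witness against invariant: tau·tau → 3

Answer: INVARIANT VIOLATED at state 3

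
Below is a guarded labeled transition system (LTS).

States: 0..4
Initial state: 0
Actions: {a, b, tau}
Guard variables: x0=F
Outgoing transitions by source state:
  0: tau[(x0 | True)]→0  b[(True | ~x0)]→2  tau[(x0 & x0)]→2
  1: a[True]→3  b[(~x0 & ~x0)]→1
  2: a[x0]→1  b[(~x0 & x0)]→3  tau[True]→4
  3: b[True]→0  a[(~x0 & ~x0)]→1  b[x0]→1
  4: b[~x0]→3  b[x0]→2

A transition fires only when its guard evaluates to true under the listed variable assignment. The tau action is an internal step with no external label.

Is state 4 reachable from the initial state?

Answer: REACHABLE

Analysis:
After dropping false guards: 8 live edges.
L0 = {0}
L1 = {2}  cumulative {0,2}
L2 = {4}  cumulative {0,2,4}
L3 = {3}  cumulative {0,2,3,4}
L4 = {1}  cumulative {0,1,2,3,4}
Reachable = {0,1,2,3,4}
witness 4: b·tau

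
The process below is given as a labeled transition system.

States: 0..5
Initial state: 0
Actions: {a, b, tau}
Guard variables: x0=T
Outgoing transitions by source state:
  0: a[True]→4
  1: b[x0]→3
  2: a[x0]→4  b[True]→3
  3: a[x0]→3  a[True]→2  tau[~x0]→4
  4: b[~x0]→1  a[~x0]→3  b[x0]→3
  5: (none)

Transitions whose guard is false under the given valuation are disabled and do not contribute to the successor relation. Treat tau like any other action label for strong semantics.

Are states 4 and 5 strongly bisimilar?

Answer: NOT BISIMILAR

Working:
Bisimulation quotient by refinement:
  P[0] = {{0,1,2,3,4,5}}
  P[1] = {{0,3},{1,4},{2},{5}}
  P[2] = {{0},{1,4},{2},{3},{5}}
stable after 3 split(s): 5 block(s)
[4]={1,4}  [5]={5}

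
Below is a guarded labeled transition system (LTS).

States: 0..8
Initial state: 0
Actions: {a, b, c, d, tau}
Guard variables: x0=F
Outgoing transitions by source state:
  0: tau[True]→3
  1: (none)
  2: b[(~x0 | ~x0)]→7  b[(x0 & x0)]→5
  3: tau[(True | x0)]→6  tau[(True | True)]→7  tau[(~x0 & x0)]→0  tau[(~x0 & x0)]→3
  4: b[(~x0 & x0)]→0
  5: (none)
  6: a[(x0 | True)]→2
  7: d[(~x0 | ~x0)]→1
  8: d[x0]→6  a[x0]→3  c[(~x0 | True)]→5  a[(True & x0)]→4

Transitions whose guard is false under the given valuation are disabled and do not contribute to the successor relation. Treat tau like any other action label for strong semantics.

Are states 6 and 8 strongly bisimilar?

Compute ~ classes (split until stable):
  π0 = {{0,1,2,3,4,5,6,7,8}}
  π1 = {{0,3},{1,4,5},{2},{6},{7},{8}}
  π2 = {{0},{1,4,5},{2},{3},{6},{7},{8}}
7 equivalence class(es) (converged in 3)
[6]={6}  [8]={8}

Answer: NOT BISIMILAR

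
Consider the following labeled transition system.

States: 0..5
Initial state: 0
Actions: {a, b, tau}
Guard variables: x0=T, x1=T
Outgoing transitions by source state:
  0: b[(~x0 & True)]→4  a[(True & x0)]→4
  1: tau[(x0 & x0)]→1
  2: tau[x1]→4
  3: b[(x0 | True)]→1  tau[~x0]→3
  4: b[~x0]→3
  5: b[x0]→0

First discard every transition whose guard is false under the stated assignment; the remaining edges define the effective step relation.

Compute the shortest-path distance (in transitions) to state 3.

Answer: UNREACHABLE

Analysis:
Layered search for 3:
  L0 = {0}
  L1 = {4}
3 never appears.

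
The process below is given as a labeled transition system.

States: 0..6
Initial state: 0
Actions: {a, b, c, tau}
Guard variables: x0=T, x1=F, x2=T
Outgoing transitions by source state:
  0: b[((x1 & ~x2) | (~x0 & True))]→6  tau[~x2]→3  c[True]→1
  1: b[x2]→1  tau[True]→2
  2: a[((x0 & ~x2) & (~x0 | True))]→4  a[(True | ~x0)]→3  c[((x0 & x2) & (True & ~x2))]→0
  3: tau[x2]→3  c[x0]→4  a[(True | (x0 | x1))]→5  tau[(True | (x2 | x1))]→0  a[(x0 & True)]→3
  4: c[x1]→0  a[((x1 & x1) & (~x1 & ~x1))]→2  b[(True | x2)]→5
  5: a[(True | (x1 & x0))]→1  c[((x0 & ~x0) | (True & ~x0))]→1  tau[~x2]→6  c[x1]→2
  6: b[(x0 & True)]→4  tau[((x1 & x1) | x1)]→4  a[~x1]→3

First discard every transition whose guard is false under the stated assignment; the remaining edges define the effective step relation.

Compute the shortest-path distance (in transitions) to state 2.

BFS to 2:
  L0 = {0}
  L1 = {1}
  L2 = {2}
2 enters at depth 2; path c·tau

Answer: 2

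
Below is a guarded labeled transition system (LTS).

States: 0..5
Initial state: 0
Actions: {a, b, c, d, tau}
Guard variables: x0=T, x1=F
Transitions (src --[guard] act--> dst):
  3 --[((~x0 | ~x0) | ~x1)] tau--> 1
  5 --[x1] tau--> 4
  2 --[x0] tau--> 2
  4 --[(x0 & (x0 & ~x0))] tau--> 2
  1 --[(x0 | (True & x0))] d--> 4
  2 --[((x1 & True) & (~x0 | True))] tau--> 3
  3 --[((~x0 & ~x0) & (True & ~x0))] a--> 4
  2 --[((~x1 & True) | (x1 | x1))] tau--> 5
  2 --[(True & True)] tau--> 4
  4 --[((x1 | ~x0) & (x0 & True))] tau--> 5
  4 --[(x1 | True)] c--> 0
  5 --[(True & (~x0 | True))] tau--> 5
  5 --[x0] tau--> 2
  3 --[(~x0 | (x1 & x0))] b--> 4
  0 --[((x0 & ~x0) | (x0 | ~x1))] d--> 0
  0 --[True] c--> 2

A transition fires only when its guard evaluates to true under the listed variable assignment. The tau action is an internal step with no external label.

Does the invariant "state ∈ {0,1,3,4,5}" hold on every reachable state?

Inv-set: {0,1,3,4,5}
Reach set: {0,2,4,5}
  0: ok
  2: outside
  4: ok
  5: ok
counterexample path to 2: c

Answer: INVARIANT VIOLATED at state 2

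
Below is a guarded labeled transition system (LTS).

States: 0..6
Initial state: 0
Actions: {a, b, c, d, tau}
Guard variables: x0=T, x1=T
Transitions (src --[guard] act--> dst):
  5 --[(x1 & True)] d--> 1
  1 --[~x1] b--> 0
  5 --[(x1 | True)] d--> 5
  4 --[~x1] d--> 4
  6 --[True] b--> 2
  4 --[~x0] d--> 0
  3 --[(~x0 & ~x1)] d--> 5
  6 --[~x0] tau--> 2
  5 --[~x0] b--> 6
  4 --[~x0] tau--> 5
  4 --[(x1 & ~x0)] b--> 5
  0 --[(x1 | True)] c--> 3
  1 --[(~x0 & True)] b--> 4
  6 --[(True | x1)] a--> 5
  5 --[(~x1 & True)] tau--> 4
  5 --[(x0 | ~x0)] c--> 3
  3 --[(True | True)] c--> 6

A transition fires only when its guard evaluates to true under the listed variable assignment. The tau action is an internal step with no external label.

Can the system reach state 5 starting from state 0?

After dropping false guards: 7 live edges.
depth 0: {0}
depth 1: {3}  cumulative {0,3}
depth 2: {6}  cumulative {0,3,6}
depth 3: {2,5}  cumulative {0,2,3,5,6}
depth 4: {1}  cumulative {0,1,2,3,5,6}
R = {0,1,2,3,5,6}
Path to 5: c·c·a

Answer: REACHABLE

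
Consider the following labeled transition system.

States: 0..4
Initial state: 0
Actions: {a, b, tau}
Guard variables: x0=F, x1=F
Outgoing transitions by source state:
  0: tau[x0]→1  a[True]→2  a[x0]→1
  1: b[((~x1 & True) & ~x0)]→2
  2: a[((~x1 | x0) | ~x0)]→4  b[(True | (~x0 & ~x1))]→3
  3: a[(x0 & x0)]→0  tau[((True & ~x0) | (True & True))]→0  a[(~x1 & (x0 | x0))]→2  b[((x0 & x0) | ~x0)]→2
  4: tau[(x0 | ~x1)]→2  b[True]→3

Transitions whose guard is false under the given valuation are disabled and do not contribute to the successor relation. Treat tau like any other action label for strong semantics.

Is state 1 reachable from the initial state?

Answer: UNREACHABLE

Analysis:
After dropping false guards: 8 live edges.
L0 = {0}
L1 = {2}  total {0,2}
L2 = {3,4}  total {0,2,3,4}
Reach set: {0,2,3,4}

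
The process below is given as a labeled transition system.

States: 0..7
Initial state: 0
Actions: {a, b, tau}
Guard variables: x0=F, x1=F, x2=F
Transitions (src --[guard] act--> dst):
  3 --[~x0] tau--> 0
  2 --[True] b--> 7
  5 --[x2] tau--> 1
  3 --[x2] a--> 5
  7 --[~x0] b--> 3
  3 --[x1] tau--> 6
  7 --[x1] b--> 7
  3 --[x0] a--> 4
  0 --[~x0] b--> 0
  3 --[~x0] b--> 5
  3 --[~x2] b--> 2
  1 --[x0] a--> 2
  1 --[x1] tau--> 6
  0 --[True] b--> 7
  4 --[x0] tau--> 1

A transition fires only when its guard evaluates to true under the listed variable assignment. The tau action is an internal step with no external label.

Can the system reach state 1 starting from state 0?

Answer: UNREACHABLE

Working:
Guard filter leaves 7 enabled edge(s).
depth 0: {0}
depth 1: {7}  cumulative {0,7}
depth 2: {3}  cumulative {0,3,7}
depth 3: {2,5}  cumulative {0,2,3,5,7}
R = {0,2,3,5,7}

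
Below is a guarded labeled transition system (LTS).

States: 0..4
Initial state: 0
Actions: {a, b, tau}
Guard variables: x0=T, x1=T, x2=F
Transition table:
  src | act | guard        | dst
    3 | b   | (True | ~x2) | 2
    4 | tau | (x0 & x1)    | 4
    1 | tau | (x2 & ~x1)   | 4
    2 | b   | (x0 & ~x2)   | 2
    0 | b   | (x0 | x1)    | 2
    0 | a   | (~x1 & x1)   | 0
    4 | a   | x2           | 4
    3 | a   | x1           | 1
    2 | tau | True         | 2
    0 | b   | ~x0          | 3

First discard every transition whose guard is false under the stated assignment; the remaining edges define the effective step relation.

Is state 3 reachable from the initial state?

Answer: UNREACHABLE

Trace:
Guard filter leaves 6 enabled edge(s).
L0 = {0}
L1 = {2}  total {0,2}
Reachable = {0,2}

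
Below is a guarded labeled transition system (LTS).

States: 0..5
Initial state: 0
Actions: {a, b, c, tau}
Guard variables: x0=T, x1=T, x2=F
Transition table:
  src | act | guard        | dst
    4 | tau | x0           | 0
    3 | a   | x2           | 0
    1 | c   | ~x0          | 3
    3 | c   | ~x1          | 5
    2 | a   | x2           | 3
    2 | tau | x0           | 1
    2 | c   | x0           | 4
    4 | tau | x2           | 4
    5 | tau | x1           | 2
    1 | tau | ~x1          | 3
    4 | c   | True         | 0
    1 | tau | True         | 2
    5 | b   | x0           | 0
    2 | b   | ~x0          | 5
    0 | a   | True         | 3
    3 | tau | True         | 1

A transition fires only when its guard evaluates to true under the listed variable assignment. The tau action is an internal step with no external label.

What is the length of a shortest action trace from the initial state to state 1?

Breadth-first toward 1:
  Layer 0: {0}
  Layer 1: {3}
  Layer 2: {1}
first hit 1 at d=2 via a·tau

Answer: 2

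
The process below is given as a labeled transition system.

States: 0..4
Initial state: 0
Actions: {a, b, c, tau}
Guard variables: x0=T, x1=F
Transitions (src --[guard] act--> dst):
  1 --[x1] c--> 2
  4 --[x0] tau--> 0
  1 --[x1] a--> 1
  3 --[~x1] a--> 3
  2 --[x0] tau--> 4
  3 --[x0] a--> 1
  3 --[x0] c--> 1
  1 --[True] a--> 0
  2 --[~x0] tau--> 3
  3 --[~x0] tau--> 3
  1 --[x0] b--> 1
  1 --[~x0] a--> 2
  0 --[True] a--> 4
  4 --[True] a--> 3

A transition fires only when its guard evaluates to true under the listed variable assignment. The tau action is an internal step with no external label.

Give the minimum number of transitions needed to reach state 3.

Answer: 2

Trace:
Breadth-first toward 3:
  depth 0: {0}
  depth 1: {4}
  depth 2: {3}
3 enters at depth 2; path a·a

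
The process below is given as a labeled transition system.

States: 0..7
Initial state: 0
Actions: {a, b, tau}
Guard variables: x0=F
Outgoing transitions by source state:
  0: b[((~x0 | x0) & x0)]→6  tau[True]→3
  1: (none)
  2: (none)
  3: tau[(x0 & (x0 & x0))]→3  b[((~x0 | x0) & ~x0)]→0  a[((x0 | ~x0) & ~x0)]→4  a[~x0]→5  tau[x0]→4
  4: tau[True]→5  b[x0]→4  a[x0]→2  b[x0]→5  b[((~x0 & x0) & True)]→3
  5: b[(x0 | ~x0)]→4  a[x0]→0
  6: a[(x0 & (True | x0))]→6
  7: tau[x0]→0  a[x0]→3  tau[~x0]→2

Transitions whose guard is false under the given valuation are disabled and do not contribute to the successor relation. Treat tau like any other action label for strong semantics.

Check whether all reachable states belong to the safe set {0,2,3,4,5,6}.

Answer: INVARIANT HOLDS

Working:
Allowed set {0,2,3,4,5,6}
Reach set: {0,3,4,5}
  0: ✓
  3: ✓
  4: ✓
  5: ✓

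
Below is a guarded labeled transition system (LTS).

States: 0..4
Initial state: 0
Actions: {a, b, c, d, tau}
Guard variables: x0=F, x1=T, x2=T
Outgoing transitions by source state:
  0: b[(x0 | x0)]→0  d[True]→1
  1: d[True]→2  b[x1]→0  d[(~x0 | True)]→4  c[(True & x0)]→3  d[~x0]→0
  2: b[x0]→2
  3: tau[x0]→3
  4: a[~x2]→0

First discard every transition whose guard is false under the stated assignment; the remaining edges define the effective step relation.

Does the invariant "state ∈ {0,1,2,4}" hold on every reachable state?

Inv-set: {0,1,2,4}
Reach set: {0,1,2,4}
  0: safe
  1: safe
  2: safe
  4: safe

Answer: INVARIANT HOLDS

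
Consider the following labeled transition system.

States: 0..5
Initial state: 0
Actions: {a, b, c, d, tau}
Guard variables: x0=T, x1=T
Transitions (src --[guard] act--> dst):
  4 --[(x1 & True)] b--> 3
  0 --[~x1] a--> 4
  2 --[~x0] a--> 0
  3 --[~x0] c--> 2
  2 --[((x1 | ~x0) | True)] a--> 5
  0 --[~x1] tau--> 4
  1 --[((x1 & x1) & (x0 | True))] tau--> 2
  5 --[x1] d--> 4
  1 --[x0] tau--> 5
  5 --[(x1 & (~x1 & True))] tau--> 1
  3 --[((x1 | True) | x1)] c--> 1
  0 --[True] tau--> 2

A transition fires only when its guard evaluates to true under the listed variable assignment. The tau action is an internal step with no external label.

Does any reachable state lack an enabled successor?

Answer: DEADLOCK-FREE

Working:
Reachable = {0,1,2,3,4,5}
  0: tau→2  [1 exit(s)]
  1: tau→2  tau→5  [2 exit(s)]
  2: a→5  [1 exit(s)]
  3: c→1  [1 exit(s)]
  4: b→3  [1 exit(s)]
  5: d→4  [1 exit(s)]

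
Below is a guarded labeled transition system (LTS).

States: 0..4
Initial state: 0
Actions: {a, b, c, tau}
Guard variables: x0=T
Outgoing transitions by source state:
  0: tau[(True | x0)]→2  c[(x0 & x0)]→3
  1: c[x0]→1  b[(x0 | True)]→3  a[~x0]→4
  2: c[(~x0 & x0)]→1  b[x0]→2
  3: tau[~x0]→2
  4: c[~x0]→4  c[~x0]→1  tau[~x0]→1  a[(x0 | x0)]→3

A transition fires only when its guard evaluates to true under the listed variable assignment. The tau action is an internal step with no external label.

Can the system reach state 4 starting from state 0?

Answer: UNREACHABLE

Trace:
Guard filter leaves 6 enabled edge(s).
Layer 0: {0}
Layer 1: {2,3}  total {0,2,3}
R = {0,2,3}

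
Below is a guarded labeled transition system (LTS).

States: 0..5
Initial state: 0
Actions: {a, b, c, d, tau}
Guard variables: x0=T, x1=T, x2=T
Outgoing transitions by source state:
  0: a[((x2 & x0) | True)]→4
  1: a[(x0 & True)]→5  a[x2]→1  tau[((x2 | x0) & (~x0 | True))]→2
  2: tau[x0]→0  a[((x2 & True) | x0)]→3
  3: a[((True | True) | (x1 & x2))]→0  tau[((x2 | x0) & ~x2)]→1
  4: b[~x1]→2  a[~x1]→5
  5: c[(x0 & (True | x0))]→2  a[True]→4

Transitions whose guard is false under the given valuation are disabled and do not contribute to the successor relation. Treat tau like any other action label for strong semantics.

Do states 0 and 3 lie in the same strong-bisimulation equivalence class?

Compute ~ classes (split until stable):
  P[0] = {{0,1,2,3,4,5}}
  P[1] = {{0,3},{1,2},{4},{5}}
  P[2] = {{0},{1},{2},{3},{4},{5}}
6 equivalence class(es) (converged in 3)
class of 0: {0}; class of 3: {3}

Answer: NOT BISIMILAR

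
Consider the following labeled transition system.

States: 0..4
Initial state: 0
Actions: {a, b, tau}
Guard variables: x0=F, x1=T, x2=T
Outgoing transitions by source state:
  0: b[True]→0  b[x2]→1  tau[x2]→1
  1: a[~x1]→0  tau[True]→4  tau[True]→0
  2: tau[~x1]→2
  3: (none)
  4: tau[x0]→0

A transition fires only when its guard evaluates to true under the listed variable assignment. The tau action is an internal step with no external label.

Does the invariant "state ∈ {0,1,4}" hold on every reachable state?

Safe = {0,1,4}
Reachable = {0,1,4}
  0: ✓
  1: ✓
  4: ✓

Answer: INVARIANT HOLDS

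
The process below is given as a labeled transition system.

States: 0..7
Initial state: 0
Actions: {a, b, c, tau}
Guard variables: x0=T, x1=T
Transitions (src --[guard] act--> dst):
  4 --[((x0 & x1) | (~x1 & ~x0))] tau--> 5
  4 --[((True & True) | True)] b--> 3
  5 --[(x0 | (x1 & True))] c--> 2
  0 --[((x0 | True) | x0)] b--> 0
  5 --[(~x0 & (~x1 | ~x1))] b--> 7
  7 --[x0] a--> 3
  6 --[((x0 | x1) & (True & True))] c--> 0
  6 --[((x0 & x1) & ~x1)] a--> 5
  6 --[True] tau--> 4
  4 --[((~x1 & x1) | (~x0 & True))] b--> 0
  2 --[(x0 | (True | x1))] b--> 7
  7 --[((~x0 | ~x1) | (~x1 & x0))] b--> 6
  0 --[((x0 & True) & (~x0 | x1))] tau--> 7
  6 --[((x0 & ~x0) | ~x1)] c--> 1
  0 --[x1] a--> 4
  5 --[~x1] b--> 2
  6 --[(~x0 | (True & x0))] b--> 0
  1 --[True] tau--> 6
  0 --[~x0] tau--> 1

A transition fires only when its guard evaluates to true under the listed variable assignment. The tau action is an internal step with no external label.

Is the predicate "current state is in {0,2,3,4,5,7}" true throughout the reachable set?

Answer: INVARIANT HOLDS

Analysis:
Allowed set {0,2,3,4,5,7}
Reachable = {0,2,3,4,5,7}
  0: safe
  2: safe
  3: safe
  4: safe
  5: safe
  7: safe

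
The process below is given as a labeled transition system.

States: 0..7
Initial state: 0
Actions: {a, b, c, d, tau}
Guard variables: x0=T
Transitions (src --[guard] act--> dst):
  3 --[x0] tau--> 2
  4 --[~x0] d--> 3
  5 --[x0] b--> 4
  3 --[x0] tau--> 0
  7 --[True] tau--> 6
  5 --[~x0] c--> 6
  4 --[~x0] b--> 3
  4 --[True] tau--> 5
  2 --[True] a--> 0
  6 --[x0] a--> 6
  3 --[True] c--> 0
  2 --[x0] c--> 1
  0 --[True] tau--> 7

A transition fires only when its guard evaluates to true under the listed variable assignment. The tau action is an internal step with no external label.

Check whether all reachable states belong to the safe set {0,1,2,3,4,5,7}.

Answer: INVARIANT VIOLATED at state 6

Analysis:
Inv-set: {0,1,2,3,4,5,7}
R = {0,6,7}
  0: ok
  6: outside
  7: ok
reach 6 via tau·tau — violates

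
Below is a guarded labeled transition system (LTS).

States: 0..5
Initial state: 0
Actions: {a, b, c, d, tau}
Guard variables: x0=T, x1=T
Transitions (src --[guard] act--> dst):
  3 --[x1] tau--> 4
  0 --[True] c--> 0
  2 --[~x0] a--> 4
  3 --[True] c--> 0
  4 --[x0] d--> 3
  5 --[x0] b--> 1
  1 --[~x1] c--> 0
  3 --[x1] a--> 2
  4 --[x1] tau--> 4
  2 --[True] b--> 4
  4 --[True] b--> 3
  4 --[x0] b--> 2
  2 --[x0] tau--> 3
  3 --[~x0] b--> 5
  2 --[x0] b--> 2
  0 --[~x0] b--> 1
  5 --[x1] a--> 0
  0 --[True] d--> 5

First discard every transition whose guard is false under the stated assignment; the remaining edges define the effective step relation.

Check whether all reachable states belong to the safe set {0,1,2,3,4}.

Safe = {0,1,2,3,4}
R = {0,1,5}
  0: safe
  1: safe
  5: outside
witness against invariant: d → 5

Answer: INVARIANT VIOLATED at state 5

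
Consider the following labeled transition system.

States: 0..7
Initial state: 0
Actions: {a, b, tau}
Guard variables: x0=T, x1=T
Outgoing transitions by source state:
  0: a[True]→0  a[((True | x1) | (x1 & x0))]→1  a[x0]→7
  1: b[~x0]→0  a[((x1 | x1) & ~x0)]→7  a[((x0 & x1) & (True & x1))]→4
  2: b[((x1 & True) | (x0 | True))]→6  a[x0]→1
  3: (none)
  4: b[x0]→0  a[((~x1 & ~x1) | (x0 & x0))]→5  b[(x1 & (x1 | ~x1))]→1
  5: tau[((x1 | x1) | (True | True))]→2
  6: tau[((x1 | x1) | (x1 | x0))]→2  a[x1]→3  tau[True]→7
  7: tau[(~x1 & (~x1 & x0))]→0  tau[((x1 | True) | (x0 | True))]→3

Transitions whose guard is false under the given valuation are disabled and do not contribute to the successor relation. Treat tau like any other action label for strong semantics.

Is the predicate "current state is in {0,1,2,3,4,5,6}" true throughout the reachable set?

Allowed set {0,1,2,3,4,5,6}
R = {0,1,2,3,4,5,6,7}
  0: ✓
  1: ✓
  2: ✓
  3: ✓
  4: ✓
  5: ✓
  6: ✓
  7: outside
reach 7 via a — violates

Answer: INVARIANT VIOLATED at state 7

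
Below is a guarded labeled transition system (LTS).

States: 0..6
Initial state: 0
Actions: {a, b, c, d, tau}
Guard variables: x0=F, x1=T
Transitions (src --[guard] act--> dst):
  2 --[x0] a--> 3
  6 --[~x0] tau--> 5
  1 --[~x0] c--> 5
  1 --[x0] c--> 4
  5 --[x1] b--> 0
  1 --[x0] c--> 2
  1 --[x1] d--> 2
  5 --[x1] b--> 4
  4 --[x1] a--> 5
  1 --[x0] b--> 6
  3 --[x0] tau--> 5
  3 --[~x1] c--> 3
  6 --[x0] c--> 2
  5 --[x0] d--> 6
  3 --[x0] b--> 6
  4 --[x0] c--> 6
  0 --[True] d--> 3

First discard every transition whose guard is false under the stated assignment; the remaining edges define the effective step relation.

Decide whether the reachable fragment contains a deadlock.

R = {0,3}
  0: d→3  [1 exit(s)]
  3: ∅  [no exit]
Path to 3: d

Answer: DEADLOCK at state 3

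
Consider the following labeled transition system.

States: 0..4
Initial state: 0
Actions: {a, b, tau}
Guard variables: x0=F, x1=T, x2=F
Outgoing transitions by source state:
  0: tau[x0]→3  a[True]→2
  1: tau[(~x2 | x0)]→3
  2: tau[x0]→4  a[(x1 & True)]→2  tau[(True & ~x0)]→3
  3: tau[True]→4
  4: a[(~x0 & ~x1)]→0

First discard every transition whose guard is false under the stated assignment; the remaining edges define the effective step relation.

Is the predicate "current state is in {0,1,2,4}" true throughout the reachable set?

Inv-set: {0,1,2,4}
R = {0,2,3,4}
  0: safe
  2: safe
  3: VIOLATES
  4: safe
witness against invariant: a·tau → 3

Answer: INVARIANT VIOLATED at state 3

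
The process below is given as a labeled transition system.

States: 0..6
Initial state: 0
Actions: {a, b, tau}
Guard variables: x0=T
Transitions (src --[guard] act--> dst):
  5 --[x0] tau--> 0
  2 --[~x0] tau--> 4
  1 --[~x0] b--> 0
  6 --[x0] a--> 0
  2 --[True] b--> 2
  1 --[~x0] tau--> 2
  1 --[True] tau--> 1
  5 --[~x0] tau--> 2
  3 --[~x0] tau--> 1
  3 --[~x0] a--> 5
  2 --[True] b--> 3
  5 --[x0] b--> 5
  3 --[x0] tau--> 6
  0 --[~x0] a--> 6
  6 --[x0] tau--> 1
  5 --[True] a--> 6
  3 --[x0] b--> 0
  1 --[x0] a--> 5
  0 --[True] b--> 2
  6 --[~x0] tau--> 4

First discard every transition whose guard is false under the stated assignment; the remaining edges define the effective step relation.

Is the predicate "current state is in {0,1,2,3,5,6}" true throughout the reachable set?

Answer: INVARIANT HOLDS

Working:
Safe = {0,1,2,3,5,6}
R = {0,1,2,3,5,6}
  0: safe
  1: safe
  2: safe
  3: safe
  5: safe
  6: safe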